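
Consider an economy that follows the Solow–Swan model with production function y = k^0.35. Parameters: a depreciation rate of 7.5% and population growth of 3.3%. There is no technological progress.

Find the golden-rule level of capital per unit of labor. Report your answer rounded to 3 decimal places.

k_gold ≈ 6.104

The golden rule sets f'(k) = n + δ, i.e. α·k^(α−1) = n + δ.
So k^(1−α) = α / (n + δ) = 0.35 / 0.108 = 3.2407.
k_gold = 3.2407^(1/0.65) ≈ 6.1038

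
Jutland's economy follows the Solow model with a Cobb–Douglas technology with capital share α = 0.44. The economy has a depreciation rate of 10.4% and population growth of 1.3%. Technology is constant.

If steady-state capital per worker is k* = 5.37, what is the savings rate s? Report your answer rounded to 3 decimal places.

Steady state requires s·f(k) = (n + δ)·k, i.e. s·k^α = (n + δ)·k.
So s / (n + δ) = (k*)^(1−α) = 5.37^0.56 = 2.5632.
Therefore s = 2.5632 × (n + δ) = 2.5632 × 0.117 = 0.2999.

s ≈ 0.300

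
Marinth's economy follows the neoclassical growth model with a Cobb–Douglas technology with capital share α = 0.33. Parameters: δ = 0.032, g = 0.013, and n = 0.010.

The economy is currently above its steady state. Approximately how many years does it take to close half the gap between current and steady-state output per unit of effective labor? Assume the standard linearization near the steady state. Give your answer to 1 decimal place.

t_½ ≈ 18.8 years

Near the steady state the convergence rate is λ = (1 − α)(n + g + δ).
λ = (1 − 0.33) × 0.055 = 0.67 × 0.055 = 0.03685
Half-life = ln 2 / λ = 0.6931 / 0.03685 ≈ 18.81 years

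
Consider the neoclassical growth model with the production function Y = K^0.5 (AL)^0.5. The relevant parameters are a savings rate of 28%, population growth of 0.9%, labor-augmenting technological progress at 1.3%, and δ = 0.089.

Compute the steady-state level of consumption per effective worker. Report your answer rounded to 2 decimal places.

c* ≈ 1.82

At the steady state, Δk = 0, so s·k^α = (n + g + δ)·k.
Rearranging, k^(1−α) = s / (n + g + δ).
k^0.5 = 0.28 / (0.009 + 0.013 + 0.089) = 0.28 / 0.111 = 2.5225
k* = 2.5225^(1/0.5) ≈ 6.3630
y* = (k*)^α = 6.3630^0.5 ≈ 2.5225
c* = (1 − s)·y* = (1 − 0.28) × 2.5225 ≈ 1.8162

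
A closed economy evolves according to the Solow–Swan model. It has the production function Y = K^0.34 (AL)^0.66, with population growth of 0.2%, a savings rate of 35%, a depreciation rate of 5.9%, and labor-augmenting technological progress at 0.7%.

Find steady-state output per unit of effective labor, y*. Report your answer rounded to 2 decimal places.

y* ≈ 2.33

In steady state, investment equals break-even investment: s·k^α = (n + g + δ)·k.
Rearranging, k^(1−α) = s / (n + g + δ).
k^0.66 = 0.35 / (0.002 + 0.007 + 0.059) = 0.35 / 0.068 = 5.1471
k* = 5.1471^(1/0.66) ≈ 11.9709
y* = (k*)^α = 11.9709^0.34 ≈ 2.3258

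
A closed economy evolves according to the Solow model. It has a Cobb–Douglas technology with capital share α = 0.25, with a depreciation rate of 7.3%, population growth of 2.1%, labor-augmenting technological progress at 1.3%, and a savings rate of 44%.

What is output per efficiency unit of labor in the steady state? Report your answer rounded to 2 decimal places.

In steady state, investment equals break-even investment: s·k^α = (n + g + δ)·k.
Rearranging, k^(1−α) = s / (n + g + δ).
k^0.75 = 0.44 / (0.021 + 0.013 + 0.073) = 0.44 / 0.107 = 4.1121
k* = 4.1121^(1/0.75) ≈ 6.5880
y* = (k*)^α = 6.5880^0.25 ≈ 1.6021

y* ≈ 1.60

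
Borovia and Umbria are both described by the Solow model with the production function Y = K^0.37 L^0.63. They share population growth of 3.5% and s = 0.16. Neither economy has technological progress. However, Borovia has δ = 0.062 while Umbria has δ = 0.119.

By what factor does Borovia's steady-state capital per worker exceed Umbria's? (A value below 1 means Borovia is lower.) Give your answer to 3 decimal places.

Steady-state k* = [s/(n + δ)]^(1/(1−α)), so the ratio is [ (s_B/(n + δ)_B) / (s_U/(n + δ)_U) ]^1.5873.
s_B/(n + δ)_B = 0.16/0.097 = 1.6495; s_U/(n + δ)_U = 0.16/0.154 = 1.0390.
Ratio = (1.6495/1.0390)^1.5873 = 1.5876^1.5873 ≈ 2.0827

ratio ≈ 2.083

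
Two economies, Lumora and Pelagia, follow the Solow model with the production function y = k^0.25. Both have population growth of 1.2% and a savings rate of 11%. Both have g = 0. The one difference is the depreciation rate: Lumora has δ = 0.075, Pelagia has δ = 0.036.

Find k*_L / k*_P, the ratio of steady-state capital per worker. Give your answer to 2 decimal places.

k*_L / k*_P ≈ 0.45

Steady-state k* = [s/(n + δ)]^(1/(1−α)), so the ratio is [ (s_L/(n + δ)_L) / (s_P/(n + δ)_P) ]^1.3333.
s_L/(n + δ)_L = 0.11/0.087 = 1.2644; s_P/(n + δ)_P = 0.11/0.048 = 2.2917.
Ratio = (1.2644/2.2917)^1.3333 = 0.5517^1.3333 ≈ 0.4525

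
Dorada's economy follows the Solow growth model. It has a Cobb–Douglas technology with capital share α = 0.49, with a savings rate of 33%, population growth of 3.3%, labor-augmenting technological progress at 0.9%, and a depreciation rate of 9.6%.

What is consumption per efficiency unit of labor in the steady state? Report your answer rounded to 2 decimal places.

c* = 1.55

In steady state, investment equals break-even investment: s·k^α = (n + g + δ)·k.
Rearranging, k^(1−α) = s / (n + g + δ).
k^0.51 = 0.33 / (0.033 + 0.009 + 0.096) = 0.33 / 0.138 = 2.3913
k* = 2.3913^(1/0.51) ≈ 5.5261
y* = (k*)^α = 5.5261^0.49 ≈ 2.3109
c* = (1 − s)·y* = (1 − 0.33) × 2.3109 ≈ 1.5483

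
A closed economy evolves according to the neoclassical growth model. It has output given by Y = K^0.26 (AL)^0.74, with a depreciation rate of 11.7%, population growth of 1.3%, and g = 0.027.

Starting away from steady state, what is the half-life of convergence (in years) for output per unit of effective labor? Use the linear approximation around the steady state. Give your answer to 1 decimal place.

Near the steady state the convergence rate is λ = (1 − α)(n + g + δ).
λ = (1 − 0.26) × 0.157 = 0.74 × 0.157 = 0.11618
Half-life = ln 2 / λ = 0.6931 / 0.11618 ≈ 5.97 years

t_½ ≈ 6.0 years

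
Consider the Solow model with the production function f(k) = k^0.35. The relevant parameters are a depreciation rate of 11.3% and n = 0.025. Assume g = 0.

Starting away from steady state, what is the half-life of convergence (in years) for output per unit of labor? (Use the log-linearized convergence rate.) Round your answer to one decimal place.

Near the steady state the convergence rate is λ = (1 − α)(n + δ).
λ = (1 − 0.35) × 0.138 = 0.65 × 0.138 = 0.0897
Half-life = ln 2 / λ = 0.6931 / 0.0897 ≈ 7.73 years

half-life ≈ 7.7 years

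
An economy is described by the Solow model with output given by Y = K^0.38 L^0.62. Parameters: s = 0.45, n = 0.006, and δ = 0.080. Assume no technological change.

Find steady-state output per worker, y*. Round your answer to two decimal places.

y* ≈ 2.76

At the steady state, Δk = 0, so s·k^α = (n + δ)·k.
Rearranging, k^(1−α) = s / (n + δ).
k^0.62 = 0.45 / (0.006 + 0.080) = 0.45 / 0.086 = 5.2326
k* = 5.2326^(1/0.62) ≈ 14.4285
y* = (k*)^α = 14.4285^0.38 ≈ 2.7574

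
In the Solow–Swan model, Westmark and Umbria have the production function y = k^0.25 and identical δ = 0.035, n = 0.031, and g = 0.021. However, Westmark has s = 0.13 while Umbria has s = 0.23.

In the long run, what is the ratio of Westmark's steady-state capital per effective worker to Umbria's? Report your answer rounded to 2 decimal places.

k*_W / k*_U ≈ 0.47

Steady-state k* = [s/(n + g + δ)]^(1/(1−α)), so the ratio is [ (s_W/(n + g + δ)_W) / (s_U/(n + g + δ)_U) ]^1.3333.
s_W/(n + g + δ)_W = 0.13/0.087 = 1.4943; s_U/(n + g + δ)_U = 0.23/0.087 = 2.6437.
Ratio = (1.4943/2.6437)^1.3333 = 0.5652^1.3333 ≈ 0.4673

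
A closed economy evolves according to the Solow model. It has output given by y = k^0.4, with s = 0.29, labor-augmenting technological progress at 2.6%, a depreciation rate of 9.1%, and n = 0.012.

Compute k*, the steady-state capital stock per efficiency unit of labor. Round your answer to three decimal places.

In steady state, investment equals break-even investment: s·k^α = (n + g + δ)·k.
Rearranging, k^(1−α) = s / (n + g + δ).
k^0.6 = 0.29 / (0.012 + 0.026 + 0.091) = 0.29 / 0.129 = 2.2481
k* = 2.2481^(1/0.6) ≈ 3.8580

k* ≈ 3.858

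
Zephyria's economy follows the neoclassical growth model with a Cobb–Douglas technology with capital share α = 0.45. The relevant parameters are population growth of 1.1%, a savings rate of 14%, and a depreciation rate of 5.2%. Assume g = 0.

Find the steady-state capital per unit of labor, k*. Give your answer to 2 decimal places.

k* ≈ 4.27

Steady state requires s·f(k) = (n + δ)·k, i.e. s·k^α = (n + δ)·k.
Dividing both sides by k: k^(1−α) = s / (n + δ).
k^0.55 = 0.14 / (0.011 + 0.052) = 0.14 / 0.063 = 2.2222
k* = 2.2222^(1/0.55) ≈ 4.2709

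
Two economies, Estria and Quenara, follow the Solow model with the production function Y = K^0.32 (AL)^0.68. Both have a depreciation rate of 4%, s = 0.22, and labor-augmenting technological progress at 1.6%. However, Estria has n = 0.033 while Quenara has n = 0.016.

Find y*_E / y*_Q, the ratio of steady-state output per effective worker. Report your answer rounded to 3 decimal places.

y*_E / y*_Q ≈ 0.905

Steady-state y* = [s/(n + g + δ)]^(α/(1−α)), so the ratio is [ (s_E/(n + g + δ)_E) / (s_Q/(n + g + δ)_Q) ]^0.4706.
s_E/(n + g + δ)_E = 0.22/0.089 = 2.4719; s_Q/(n + g + δ)_Q = 0.22/0.072 = 3.0556.
Ratio = (2.4719/3.0556)^0.4706 = 0.8090^0.4706 ≈ 0.9051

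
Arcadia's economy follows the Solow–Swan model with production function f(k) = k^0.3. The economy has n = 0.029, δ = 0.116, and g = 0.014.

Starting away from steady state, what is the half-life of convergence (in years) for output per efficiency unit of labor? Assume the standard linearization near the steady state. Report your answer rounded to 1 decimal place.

half-life ≈ 6.2 years

Near the steady state the convergence rate is λ = (1 − α)(n + g + δ).
λ = (1 − 0.3) × 0.159 = 0.7 × 0.159 = 0.1113
Half-life = ln 2 / λ = 0.6931 / 0.1113 ≈ 6.23 years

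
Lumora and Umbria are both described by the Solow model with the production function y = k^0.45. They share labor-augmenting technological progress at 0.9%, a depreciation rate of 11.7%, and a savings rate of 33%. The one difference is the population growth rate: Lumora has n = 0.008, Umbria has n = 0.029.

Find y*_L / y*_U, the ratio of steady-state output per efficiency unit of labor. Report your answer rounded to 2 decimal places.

ratio ≈ 1.13

Steady-state y* = [s/(n + g + δ)]^(α/(1−α)), so the ratio is [ (s_L/(n + g + δ)_L) / (s_U/(n + g + δ)_U) ]^0.8182.
s_L/(n + g + δ)_L = 0.33/0.134 = 2.4627; s_U/(n + g + δ)_U = 0.33/0.155 = 2.1290.
Ratio = (2.4627/2.1290)^0.8182 = 1.1567^0.8182 ≈ 1.1265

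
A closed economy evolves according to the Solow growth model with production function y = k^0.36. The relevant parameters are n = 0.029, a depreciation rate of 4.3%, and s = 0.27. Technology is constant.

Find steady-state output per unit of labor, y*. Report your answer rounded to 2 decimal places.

y* ≈ 2.10

Steady state requires s·f(k) = (n + δ)·k, i.e. s·k^α = (n + δ)·k.
Dividing both sides by k: k^(1−α) = s / (n + δ).
k^0.64 = 0.27 / (0.029 + 0.043) = 0.27 / 0.072 = 3.7500
k* = 3.7500^(1/0.64) ≈ 7.8872
y* = (k*)^α = 7.8872^0.36 ≈ 2.1033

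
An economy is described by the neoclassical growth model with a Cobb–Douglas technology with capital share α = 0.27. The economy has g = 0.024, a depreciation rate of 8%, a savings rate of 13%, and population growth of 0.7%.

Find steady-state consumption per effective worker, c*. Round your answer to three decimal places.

c* = 0.922

In steady state, investment equals break-even investment: s·k^α = (n + g + δ)·k.
Rearranging, k^(1−α) = s / (n + g + δ).
k^0.73 = 0.13 / (0.007 + 0.024 + 0.080) = 0.13 / 0.111 = 1.1712
k* = 1.1712^(1/0.73) ≈ 1.2417
y* = (k*)^α = 1.2417^0.27 ≈ 1.0602
c* = (1 − s)·y* = (1 − 0.13) × 1.0602 ≈ 0.9224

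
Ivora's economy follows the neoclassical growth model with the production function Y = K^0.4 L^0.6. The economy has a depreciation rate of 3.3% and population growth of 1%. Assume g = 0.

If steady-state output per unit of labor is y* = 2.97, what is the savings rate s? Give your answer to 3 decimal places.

Steady state requires s·f(k) = (n + δ)·k, i.e. s·k^α = (n + δ)·k.
Since y* = [s/(n + δ)]^(α/(1−α)), we have s/(n + δ) = (y*)^((1−α)/α) = 2.97^1.5 = 5.1184.
Therefore s = 5.1184 × (n + δ) = 5.1184 × 0.043 = 0.2201.

s ≈ 0.220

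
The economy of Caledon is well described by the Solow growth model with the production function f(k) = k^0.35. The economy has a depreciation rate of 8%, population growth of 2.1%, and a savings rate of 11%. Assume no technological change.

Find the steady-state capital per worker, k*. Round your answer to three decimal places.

Steady state requires s·f(k) = (n + δ)·k, i.e. s·k^α = (n + δ)·k.
Dividing both sides by k: k^(1−α) = s / (n + δ).
k^0.65 = 0.11 / (0.021 + 0.080) = 0.11 / 0.101 = 1.0891
k* = 1.0891^(1/0.65) ≈ 1.1403

k* ≈ 1.140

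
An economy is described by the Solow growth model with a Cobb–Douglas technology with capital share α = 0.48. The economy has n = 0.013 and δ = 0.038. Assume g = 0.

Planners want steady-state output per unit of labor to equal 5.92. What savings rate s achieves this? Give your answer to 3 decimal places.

s ≈ 0.350

Steady state requires s·f(k) = (n + δ)·k, i.e. s·k^α = (n + δ)·k.
Since y* = [s/(n + δ)]^(α/(1−α)), we have s/(n + δ) = (y*)^((1−α)/α) = 5.92^1.0833 = 6.8652.
Therefore s = 6.8652 × (n + δ) = 6.8652 × 0.051 = 0.3501.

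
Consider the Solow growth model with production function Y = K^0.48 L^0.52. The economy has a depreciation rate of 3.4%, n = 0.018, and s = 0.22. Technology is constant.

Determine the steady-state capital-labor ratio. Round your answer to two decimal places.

k* = 16.02

In steady state, investment equals break-even investment: s·k^α = (n + δ)·k.
Rearranging, k^(1−α) = s / (n + δ).
k^0.52 = 0.22 / (0.018 + 0.034) = 0.22 / 0.052 = 4.2308
k* = 4.2308^(1/0.52) ≈ 16.0199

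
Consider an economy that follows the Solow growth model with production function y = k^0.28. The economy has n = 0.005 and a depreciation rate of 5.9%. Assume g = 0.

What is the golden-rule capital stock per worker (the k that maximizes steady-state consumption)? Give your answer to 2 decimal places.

k_gold ≈ 7.77

The golden rule sets f'(k) = n + δ, i.e. α·k^(α−1) = n + δ.
So k^(1−α) = α / (n + δ) = 0.28 / 0.064 = 4.3750.
k_gold = 4.3750^(1/0.72) ≈ 7.7669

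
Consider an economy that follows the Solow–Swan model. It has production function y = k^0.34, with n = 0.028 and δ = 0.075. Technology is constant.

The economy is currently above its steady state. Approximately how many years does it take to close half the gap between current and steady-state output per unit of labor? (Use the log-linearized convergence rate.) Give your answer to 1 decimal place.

about 10.2 years

Near the steady state the convergence rate is λ = (1 − α)(n + δ).
λ = (1 − 0.34) × 0.103 = 0.66 × 0.103 = 0.06798
Half-life = ln 2 / λ = 0.6931 / 0.06798 ≈ 10.20 years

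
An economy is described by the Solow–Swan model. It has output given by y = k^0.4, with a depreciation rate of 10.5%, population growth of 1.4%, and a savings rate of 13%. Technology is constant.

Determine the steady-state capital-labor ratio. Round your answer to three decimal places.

At the steady state, Δk = 0, so s·k^α = (n + δ)·k.
Dividing both sides by k: k^(1−α) = s / (n + δ).
k^0.6 = 0.13 / (0.014 + 0.105) = 0.13 / 0.119 = 1.0924
k* = 1.0924^(1/0.6) ≈ 1.1587

k* ≈ 1.159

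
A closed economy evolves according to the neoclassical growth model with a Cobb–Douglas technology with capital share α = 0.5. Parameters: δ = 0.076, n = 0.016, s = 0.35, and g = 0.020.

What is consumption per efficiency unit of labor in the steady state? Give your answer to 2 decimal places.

c* = 2.03

In steady state, investment equals break-even investment: s·k^α = (n + g + δ)·k.
Rearranging, k^(1−α) = s / (n + g + δ).
k^0.5 = 0.35 / (0.016 + 0.020 + 0.076) = 0.35 / 0.112 = 3.1250
k* = 3.1250^(1/0.5) ≈ 9.7656
y* = (k*)^α = 9.7656^0.5 ≈ 3.1250
c* = (1 − s)·y* = (1 − 0.35) × 3.1250 ≈ 2.0313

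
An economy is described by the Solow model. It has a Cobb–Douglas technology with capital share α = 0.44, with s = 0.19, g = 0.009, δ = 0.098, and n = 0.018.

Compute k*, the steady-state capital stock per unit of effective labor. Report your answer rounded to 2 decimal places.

k* ≈ 2.11

In steady state, investment equals break-even investment: s·k^α = (n + g + δ)·k.
Dividing both sides by k: k^(1−α) = s / (n + g + δ).
k^0.56 = 0.19 / (0.018 + 0.009 + 0.098) = 0.19 / 0.125 = 1.5200
k* = 1.5200^(1/0.56) ≈ 2.1121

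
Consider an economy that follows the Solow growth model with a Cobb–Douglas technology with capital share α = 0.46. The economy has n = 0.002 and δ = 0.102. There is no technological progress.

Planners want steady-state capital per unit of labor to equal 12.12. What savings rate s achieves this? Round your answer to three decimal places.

s ≈ 0.400

At the steady state, Δk = 0, so s·k^α = (n + δ)·k.
So s / (n + δ) = (k*)^(1−α) = 12.12^0.54 = 3.8467.
Therefore s = 3.8467 × (n + δ) = 3.8467 × 0.104 = 0.4001.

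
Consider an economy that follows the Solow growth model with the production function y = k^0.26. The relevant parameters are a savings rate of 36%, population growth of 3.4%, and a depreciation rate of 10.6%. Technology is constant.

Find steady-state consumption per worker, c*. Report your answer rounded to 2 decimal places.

In steady state, investment equals break-even investment: s·k^α = (n + δ)·k.
Rearranging, k^(1−α) = s / (n + δ).
k^0.74 = 0.36 / (0.034 + 0.106) = 0.36 / 0.140 = 2.5714
k* = 2.5714^(1/0.74) ≈ 3.5833
y* = (k*)^α = 3.5833^0.26 ≈ 1.3935
c* = (1 − s)·y* = (1 − 0.36) × 1.3935 ≈ 0.8918

c* = 0.89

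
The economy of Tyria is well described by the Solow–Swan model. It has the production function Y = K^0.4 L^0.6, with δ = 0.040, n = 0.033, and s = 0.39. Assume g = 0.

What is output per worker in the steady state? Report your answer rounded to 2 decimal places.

Steady state requires s·f(k) = (n + δ)·k, i.e. s·k^α = (n + δ)·k.
Rearranging, k^(1−α) = s / (n + δ).
k^0.6 = 0.39 / (0.033 + 0.040) = 0.39 / 0.073 = 5.3425
k* = 5.3425^(1/0.6) ≈ 16.3270
y* = (k*)^α = 16.3270^0.4 ≈ 3.0561

y* = 3.06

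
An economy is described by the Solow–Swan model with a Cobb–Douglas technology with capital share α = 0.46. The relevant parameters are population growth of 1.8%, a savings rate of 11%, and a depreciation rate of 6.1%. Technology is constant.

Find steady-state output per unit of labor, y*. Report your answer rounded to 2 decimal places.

In steady state, investment equals break-even investment: s·k^α = (n + δ)·k.
Dividing both sides by k: k^(1−α) = s / (n + δ).
k^0.54 = 0.11 / (0.018 + 0.061) = 0.11 / 0.079 = 1.3924
k* = 1.3924^(1/0.54) ≈ 1.8460
y* = (k*)^α = 1.8460^0.46 ≈ 1.3258

y* ≈ 1.33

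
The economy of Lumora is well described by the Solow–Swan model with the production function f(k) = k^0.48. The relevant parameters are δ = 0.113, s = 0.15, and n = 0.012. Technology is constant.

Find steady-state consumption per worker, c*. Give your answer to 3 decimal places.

c* = 1.006

At the steady state, Δk = 0, so s·k^α = (n + δ)·k.
Dividing both sides by k: k^(1−α) = s / (n + δ).
k^0.52 = 0.15 / (0.012 + 0.113) = 0.15 / 0.125 = 1.2000
k* = 1.2000^(1/0.52) ≈ 1.4199
y* = (k*)^α = 1.4199^0.48 ≈ 1.1833
c* = (1 − s)·y* = (1 − 0.15) × 1.1833 ≈ 1.0058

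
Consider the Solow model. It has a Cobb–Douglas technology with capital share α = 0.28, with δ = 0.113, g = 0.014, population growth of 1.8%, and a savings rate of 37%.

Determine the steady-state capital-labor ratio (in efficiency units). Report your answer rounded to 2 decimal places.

k* ≈ 3.67

In steady state, investment equals break-even investment: s·k^α = (n + g + δ)·k.
Rearranging, k^(1−α) = s / (n + g + δ).
k^0.72 = 0.37 / (0.018 + 0.014 + 0.113) = 0.37 / 0.145 = 2.5517
k* = 2.5517^(1/0.72) ≈ 3.6732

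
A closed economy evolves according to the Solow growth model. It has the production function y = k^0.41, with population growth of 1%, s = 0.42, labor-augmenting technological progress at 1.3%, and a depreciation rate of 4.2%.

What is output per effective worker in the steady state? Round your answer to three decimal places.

At the steady state, Δk = 0, so s·k^α = (n + g + δ)·k.
Rearranging, k^(1−α) = s / (n + g + δ).
k^0.59 = 0.42 / (0.010 + 0.013 + 0.042) = 0.42 / 0.065 = 6.4615
k* = 6.4615^(1/0.59) ≈ 23.6291
y* = (k*)^α = 23.6291^0.41 ≈ 3.6569

y* = 3.657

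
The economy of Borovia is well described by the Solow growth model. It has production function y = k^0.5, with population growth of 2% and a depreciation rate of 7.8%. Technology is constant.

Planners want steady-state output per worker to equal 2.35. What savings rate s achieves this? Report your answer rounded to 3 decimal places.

Steady state requires s·f(k) = (n + δ)·k, i.e. s·k^α = (n + δ)·k.
Since y* = [s/(n + δ)]^(α/(1−α)), we have s/(n + δ) = (y*)^((1−α)/α) = 2.35^1 = 2.3500.
Therefore s = 2.3500 × (n + δ) = 2.3500 × 0.098 = 0.2303.

s ≈ 0.230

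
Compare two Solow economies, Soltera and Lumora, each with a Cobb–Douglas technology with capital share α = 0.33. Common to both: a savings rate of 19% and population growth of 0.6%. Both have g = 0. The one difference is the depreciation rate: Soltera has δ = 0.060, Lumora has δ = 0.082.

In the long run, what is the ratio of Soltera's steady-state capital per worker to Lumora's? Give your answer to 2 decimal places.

ratio ≈ 1.54

Steady-state k* = [s/(n + δ)]^(1/(1−α)), so the ratio is [ (s_S/(n + δ)_S) / (s_L/(n + δ)_L) ]^1.4925.
s_S/(n + δ)_S = 0.19/0.066 = 2.8788; s_L/(n + δ)_L = 0.19/0.088 = 2.1591.
Ratio = (2.8788/2.1591)^1.4925 = 1.3333^1.4925 ≈ 1.5362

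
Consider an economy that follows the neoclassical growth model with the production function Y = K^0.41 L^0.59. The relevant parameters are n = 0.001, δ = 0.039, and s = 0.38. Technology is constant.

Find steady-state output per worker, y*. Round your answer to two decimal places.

In steady state, investment equals break-even investment: s·k^α = (n + δ)·k.
Rearranging, k^(1−α) = s / (n + δ).
k^0.59 = 0.38 / (0.001 + 0.039) = 0.38 / 0.040 = 9.5000
k* = 9.5000^(1/0.59) ≈ 45.4107
y* = (k*)^α = 45.4107^0.41 ≈ 4.7801

y* ≈ 4.78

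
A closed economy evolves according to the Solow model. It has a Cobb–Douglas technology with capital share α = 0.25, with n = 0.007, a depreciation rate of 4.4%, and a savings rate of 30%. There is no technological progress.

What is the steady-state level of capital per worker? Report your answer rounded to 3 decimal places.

k* ≈ 10.619

At the steady state, Δk = 0, so s·k^α = (n + δ)·k.
Dividing both sides by k: k^(1−α) = s / (n + δ).
k^0.75 = 0.30 / (0.007 + 0.044) = 0.30 / 0.051 = 5.8824
k* = 5.8824^(1/0.75) ≈ 10.6187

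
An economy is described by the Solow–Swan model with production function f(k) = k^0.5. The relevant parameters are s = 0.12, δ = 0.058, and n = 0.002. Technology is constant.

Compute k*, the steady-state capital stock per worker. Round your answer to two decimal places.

In steady state, investment equals break-even investment: s·k^α = (n + δ)·k.
Dividing both sides by k: k^(1−α) = s / (n + δ).
k^0.5 = 0.12 / (0.002 + 0.058) = 0.12 / 0.060 = 2.0000
k* = 2.0000^(1/0.5) ≈ 4.0000

k* = 4.00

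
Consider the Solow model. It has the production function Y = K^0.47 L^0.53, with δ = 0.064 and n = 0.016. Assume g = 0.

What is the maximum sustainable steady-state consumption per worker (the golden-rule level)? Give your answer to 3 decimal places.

At the golden rule, f'(k) = n + δ, so α·k^(α−1) = n + δ and k_gold = (α/(n + δ))^(1/(1−α)).
k_gold = (0.47/0.080)^(1/0.53) = 5.8750^1.8868 ≈ 28.2465
c_gold = f(k_gold) − (n + δ)·k_gold = 4.8079 − 0.080×28.2465 ≈ 2.5482

c_gold ≈ 2.548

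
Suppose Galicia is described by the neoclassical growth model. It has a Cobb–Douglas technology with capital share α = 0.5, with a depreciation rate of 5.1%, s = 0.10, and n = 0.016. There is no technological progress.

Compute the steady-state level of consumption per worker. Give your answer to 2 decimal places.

In steady state, investment equals break-even investment: s·k^α = (n + δ)·k.
Rearranging, k^(1−α) = s / (n + δ).
k^0.5 = 0.10 / (0.016 + 0.051) = 0.10 / 0.067 = 1.4925
k* = 1.4925^(1/0.5) ≈ 2.2276
y* = (k*)^α = 2.2276^0.5 ≈ 1.4925
c* = (1 − s)·y* = (1 − 0.10) × 1.4925 ≈ 1.3433

c* = 1.34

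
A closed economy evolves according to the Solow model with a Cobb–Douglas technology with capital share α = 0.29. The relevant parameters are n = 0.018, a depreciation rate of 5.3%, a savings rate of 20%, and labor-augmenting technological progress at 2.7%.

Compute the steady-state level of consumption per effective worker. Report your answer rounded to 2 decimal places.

In steady state, investment equals break-even investment: s·k^α = (n + g + δ)·k.
Rearranging, k^(1−α) = s / (n + g + δ).
k^0.71 = 0.20 / (0.018 + 0.027 + 0.053) = 0.20 / 0.098 = 2.0408
k* = 2.0408^(1/0.71) ≈ 2.7311
y* = (k*)^α = 2.7311^0.29 ≈ 1.3383
c* = (1 − s)·y* = (1 − 0.20) × 1.3383 ≈ 1.0706

c* ≈ 1.07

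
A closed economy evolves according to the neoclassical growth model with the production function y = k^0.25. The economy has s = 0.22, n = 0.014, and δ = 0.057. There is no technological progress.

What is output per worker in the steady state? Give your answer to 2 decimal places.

y* ≈ 1.46

In steady state, investment equals break-even investment: s·k^α = (n + δ)·k.
Rearranging, k^(1−α) = s / (n + δ).
k^0.75 = 0.22 / (0.014 + 0.057) = 0.22 / 0.071 = 3.0986
k* = 3.0986^(1/0.75) ≈ 4.5174
y* = (k*)^α = 4.5174^0.25 ≈ 1.4579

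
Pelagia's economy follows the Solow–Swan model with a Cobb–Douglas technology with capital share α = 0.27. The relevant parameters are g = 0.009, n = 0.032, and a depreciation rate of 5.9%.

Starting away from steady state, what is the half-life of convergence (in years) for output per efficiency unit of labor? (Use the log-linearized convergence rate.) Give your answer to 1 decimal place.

Near the steady state the convergence rate is λ = (1 − α)(n + g + δ).
λ = (1 − 0.27) × 0.100 = 0.73 × 0.100 = 0.0730
Half-life = ln 2 / λ = 0.6931 / 0.0730 ≈ 9.49 years

about 9.5 years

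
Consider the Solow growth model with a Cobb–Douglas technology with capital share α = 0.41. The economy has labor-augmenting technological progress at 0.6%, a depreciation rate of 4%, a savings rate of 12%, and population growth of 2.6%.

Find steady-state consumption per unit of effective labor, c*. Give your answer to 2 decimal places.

c* ≈ 1.26

In steady state, investment equals break-even investment: s·k^α = (n + g + δ)·k.
Rearranging, k^(1−α) = s / (n + g + δ).
k^0.59 = 0.12 / (0.026 + 0.006 + 0.040) = 0.12 / 0.072 = 1.6667
k* = 1.6667^(1/0.59) ≈ 2.3770
y* = (k*)^α = 2.3770^0.41 ≈ 1.4262
c* = (1 − s)·y* = (1 − 0.12) × 1.4262 ≈ 1.2551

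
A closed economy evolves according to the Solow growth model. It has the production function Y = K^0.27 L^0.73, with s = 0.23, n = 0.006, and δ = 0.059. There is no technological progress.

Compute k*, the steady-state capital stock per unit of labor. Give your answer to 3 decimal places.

At the steady state, Δk = 0, so s·k^α = (n + δ)·k.
Dividing both sides by k: k^(1−α) = s / (n + δ).
k^0.73 = 0.23 / (0.006 + 0.059) = 0.23 / 0.065 = 3.5385
k* = 3.5385^(1/0.73) ≈ 5.6469

k* = 5.647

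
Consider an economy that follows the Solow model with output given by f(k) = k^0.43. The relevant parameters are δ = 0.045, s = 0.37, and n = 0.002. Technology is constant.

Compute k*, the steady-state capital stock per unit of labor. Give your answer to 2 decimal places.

In steady state, investment equals break-even investment: s·k^α = (n + δ)·k.
Dividing both sides by k: k^(1−α) = s / (n + δ).
k^0.57 = 0.37 / (0.002 + 0.045) = 0.37 / 0.047 = 7.8723
k* = 7.8723^(1/0.57) ≈ 37.3343

k* = 37.33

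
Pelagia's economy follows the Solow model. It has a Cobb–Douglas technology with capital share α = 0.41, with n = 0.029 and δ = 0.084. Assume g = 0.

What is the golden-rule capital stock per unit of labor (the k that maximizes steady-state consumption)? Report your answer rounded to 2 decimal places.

The golden rule sets f'(k) = n + δ, i.e. α·k^(α−1) = n + δ.
So k^(1−α) = α / (n + δ) = 0.41 / 0.113 = 3.6283.
k_gold = 3.6283^(1/0.59) ≈ 8.8848

k_gold ≈ 8.88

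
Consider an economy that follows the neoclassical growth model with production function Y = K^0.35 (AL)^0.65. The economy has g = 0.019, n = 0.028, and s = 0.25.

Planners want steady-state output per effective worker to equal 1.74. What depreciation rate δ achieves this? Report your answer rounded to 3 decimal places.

Steady state requires s·f(k) = (n + g + δ)·k, i.e. s·k^α = (n + g + δ)·k.
Since y* = [s/(n + g + δ)]^(α/(1−α)), we have s/(n + g + δ) = (y*)^((1−α)/α) = 1.74^1.8571 = 2.7972.
Therefore n + g + δ = s / 2.7972 = 0.25 / 2.7972 = 0.0894, so δ = 0.0894 − 0.047 = 0.0424.

δ ≈ 0.042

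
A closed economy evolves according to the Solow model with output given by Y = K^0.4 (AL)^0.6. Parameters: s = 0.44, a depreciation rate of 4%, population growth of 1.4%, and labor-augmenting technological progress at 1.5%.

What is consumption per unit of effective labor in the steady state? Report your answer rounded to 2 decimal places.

c* ≈ 1.93

Steady state requires s·f(k) = (n + g + δ)·k, i.e. s·k^α = (n + g + δ)·k.
Rearranging, k^(1−α) = s / (n + g + δ).
k^0.6 = 0.44 / (0.014 + 0.015 + 0.040) = 0.44 / 0.069 = 6.3768
k* = 6.3768^(1/0.6) ≈ 21.9283
y* = (k*)^α = 21.9283^0.4 ≈ 3.4388
c* = (1 − s)·y* = (1 − 0.44) × 3.4388 ≈ 1.9257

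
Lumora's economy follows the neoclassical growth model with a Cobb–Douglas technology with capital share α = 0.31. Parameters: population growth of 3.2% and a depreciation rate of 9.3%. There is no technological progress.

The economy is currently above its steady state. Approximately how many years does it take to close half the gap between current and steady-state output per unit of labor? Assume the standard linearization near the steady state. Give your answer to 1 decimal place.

Near the steady state the convergence rate is λ = (1 − α)(n + δ).
λ = (1 − 0.31) × 0.125 = 0.69 × 0.125 = 0.08625
Half-life = ln 2 / λ = 0.6931 / 0.08625 ≈ 8.04 years

about 8.0 years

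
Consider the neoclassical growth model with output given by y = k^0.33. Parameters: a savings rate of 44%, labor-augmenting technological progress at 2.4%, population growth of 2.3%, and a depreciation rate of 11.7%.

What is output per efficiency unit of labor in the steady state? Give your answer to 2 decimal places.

Steady state requires s·f(k) = (n + g + δ)·k, i.e. s·k^α = (n + g + δ)·k.
Rearranging, k^(1−α) = s / (n + g + δ).
k^0.67 = 0.44 / (0.023 + 0.024 + 0.117) = 0.44 / 0.164 = 2.6829
k* = 2.6829^(1/0.67) ≈ 4.3622
y* = (k*)^α = 4.3622^0.33 ≈ 1.6259

y* = 1.63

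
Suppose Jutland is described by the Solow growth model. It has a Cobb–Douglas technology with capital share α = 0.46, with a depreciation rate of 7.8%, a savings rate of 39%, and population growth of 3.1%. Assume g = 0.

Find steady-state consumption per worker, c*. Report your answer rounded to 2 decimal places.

At the steady state, Δk = 0, so s·k^α = (n + δ)·k.
Dividing both sides by k: k^(1−α) = s / (n + δ).
k^0.54 = 0.39 / (0.031 + 0.078) = 0.39 / 0.109 = 3.5780
k* = 3.5780^(1/0.54) ≈ 10.5989
y* = (k*)^α = 10.5989^0.46 ≈ 2.9622
c* = (1 − s)·y* = (1 − 0.39) × 2.9622 ≈ 1.8069

c* ≈ 1.81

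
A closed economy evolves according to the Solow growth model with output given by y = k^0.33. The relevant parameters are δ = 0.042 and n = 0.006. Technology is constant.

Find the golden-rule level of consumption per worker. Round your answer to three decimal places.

c_gold ≈ 1.732

At the golden rule, f'(k) = n + δ, so α·k^(α−1) = n + δ and k_gold = (α/(n + δ))^(1/(1−α)).
k_gold = (0.33/0.048)^(1/0.67) = 6.8750^1.4925 ≈ 17.7676
c_gold = f(k_gold) − (n + δ)·k_gold = 2.5845 − 0.048×17.7676 ≈ 1.7317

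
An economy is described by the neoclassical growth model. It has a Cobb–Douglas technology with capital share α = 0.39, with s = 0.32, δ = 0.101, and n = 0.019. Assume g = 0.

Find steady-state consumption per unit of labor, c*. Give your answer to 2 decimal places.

In steady state, investment equals break-even investment: s·k^α = (n + δ)·k.
Dividing both sides by k: k^(1−α) = s / (n + δ).
k^0.61 = 0.32 / (0.019 + 0.101) = 0.32 / 0.120 = 2.6667
k* = 2.6667^(1/0.61) ≈ 4.9925
y* = (k*)^α = 4.9925^0.39 ≈ 1.8722
c* = (1 − s)·y* = (1 − 0.32) × 1.8722 ≈ 1.2731

c* ≈ 1.27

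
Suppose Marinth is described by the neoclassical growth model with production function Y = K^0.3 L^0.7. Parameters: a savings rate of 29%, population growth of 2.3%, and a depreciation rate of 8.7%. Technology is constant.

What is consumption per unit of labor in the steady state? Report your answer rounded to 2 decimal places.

c* ≈ 1.08

In steady state, investment equals break-even investment: s·k^α = (n + δ)·k.
Dividing both sides by k: k^(1−α) = s / (n + δ).
k^0.7 = 0.29 / (0.023 + 0.087) = 0.29 / 0.110 = 2.6364
k* = 2.6364^(1/0.7) ≈ 3.9943
y* = (k*)^α = 3.9943^0.3 ≈ 1.5151
c* = (1 − s)·y* = (1 − 0.29) × 1.5151 ≈ 1.0757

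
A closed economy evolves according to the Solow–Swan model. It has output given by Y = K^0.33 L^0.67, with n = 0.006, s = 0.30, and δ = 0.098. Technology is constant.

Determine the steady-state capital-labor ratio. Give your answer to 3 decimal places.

In steady state, investment equals break-even investment: s·k^α = (n + δ)·k.
Dividing both sides by k: k^(1−α) = s / (n + δ).
k^0.67 = 0.30 / (0.006 + 0.098) = 0.30 / 0.104 = 2.8846
k* = 2.8846^(1/0.67) ≈ 4.8607

k* ≈ 4.861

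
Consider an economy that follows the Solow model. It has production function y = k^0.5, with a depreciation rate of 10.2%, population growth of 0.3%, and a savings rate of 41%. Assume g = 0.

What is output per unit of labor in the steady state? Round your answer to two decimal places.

y* ≈ 3.90

Steady state requires s·f(k) = (n + δ)·k, i.e. s·k^α = (n + δ)·k.
Dividing both sides by k: k^(1−α) = s / (n + δ).
k^0.5 = 0.41 / (0.003 + 0.102) = 0.41 / 0.105 = 3.9048
k* = 3.9048^(1/0.5) ≈ 15.2475
y* = (k*)^α = 15.2475^0.5 ≈ 3.9048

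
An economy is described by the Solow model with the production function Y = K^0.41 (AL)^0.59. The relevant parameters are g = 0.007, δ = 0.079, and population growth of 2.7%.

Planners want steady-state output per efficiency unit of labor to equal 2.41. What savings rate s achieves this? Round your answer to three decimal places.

Steady state requires s·f(k) = (n + g + δ)·k, i.e. s·k^α = (n + g + δ)·k.
Since y* = [s/(n + g + δ)]^(α/(1−α)), we have s/(n + g + δ) = (y*)^((1−α)/α) = 2.41^1.439 = 3.5459.
Therefore s = 3.5459 × (n + g + δ) = 3.5459 × 0.113 = 0.4007.

s ≈ 0.401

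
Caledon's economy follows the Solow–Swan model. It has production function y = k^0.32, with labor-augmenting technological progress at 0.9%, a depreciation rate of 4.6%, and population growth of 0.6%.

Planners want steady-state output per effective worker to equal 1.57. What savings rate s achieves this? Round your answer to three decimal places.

s ≈ 0.159

In steady state, investment equals break-even investment: s·k^α = (n + g + δ)·k.
Since y* = [s/(n + g + δ)]^(α/(1−α)), we have s/(n + g + δ) = (y*)^((1−α)/α) = 1.57^2.125 = 2.6079.
Therefore s = 2.6079 × (n + g + δ) = 2.6079 × 0.061 = 0.1591.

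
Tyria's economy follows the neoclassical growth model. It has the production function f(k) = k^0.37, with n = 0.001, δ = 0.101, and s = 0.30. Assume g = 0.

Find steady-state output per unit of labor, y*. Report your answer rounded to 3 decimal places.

y* = 1.884

In steady state, investment equals break-even investment: s·k^α = (n + δ)·k.
Rearranging, k^(1−α) = s / (n + δ).
k^0.63 = 0.30 / (0.001 + 0.101) = 0.30 / 0.102 = 2.9412
k* = 2.9412^(1/0.63) ≈ 5.5423
y* = (k*)^α = 5.5423^0.37 ≈ 1.8844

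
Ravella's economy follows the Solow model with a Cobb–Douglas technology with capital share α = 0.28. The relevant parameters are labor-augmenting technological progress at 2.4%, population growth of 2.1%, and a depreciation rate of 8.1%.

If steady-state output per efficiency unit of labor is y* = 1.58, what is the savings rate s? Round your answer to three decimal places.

s ≈ 0.409

In steady state, investment equals break-even investment: s·k^α = (n + g + δ)·k.
Since y* = [s/(n + g + δ)]^(α/(1−α)), we have s/(n + g + δ) = (y*)^((1−α)/α) = 1.58^2.5714 = 3.2421.
Therefore s = 3.2421 × (n + g + δ) = 3.2421 × 0.126 = 0.4085.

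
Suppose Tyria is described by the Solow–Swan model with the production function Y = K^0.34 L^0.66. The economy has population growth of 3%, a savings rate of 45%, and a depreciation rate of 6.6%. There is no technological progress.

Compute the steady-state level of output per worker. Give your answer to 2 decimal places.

At the steady state, Δk = 0, so s·k^α = (n + δ)·k.
Rearranging, k^(1−α) = s / (n + δ).
k^0.66 = 0.45 / (0.030 + 0.066) = 0.45 / 0.096 = 4.6875
k* = 4.6875^(1/0.66) ≈ 10.3891
y* = (k*)^α = 10.3891^0.34 ≈ 2.2163

y* = 2.22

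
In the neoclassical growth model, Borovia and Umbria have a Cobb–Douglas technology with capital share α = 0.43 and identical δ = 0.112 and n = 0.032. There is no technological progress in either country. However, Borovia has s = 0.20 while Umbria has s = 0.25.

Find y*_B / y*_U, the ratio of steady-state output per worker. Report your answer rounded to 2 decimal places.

y*_B / y*_U ≈ 0.85

Steady-state y* = [s/(n + δ)]^(α/(1−α)), so the ratio is [ (s_B/(n + δ)_B) / (s_U/(n + δ)_U) ]^0.7544.
s_B/(n + δ)_B = 0.20/0.144 = 1.3889; s_U/(n + δ)_U = 0.25/0.144 = 1.7361.
Ratio = (1.3889/1.7361)^0.7544 = 0.8000^0.7544 ≈ 0.8451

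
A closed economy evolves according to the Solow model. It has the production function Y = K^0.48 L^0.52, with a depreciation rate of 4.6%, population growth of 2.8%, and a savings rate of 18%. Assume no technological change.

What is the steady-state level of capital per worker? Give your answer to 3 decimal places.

In steady state, investment equals break-even investment: s·k^α = (n + δ)·k.
Dividing both sides by k: k^(1−α) = s / (n + δ).
k^0.52 = 0.18 / (0.028 + 0.046) = 0.18 / 0.074 = 2.4324
k* = 2.4324^(1/0.52) ≈ 5.5255

k* = 5.526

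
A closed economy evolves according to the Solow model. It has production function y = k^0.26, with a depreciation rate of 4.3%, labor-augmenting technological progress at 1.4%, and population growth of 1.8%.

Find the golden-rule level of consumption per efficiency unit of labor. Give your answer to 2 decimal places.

c_gold ≈ 1.15

At the golden rule, f'(k) = n + g + δ, so α·k^(α−1) = n + g + δ and k_gold = (α/(n + g + δ))^(1/(1−α)).
k_gold = (0.26/0.075)^(1/0.74) = 3.4667^1.3514 ≈ 5.3659
c_gold = f(k_gold) − (n + g + δ)·k_gold = 1.5478 − 0.075×5.3659 ≈ 1.1454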